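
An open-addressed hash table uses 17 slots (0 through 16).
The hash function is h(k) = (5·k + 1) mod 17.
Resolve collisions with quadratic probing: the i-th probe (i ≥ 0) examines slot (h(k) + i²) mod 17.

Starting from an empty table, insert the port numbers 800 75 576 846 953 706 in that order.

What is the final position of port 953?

800: h=6 => slot 6
75: h=2 => slot 2
576: h=8 => slot 8
846: h=15 => slot 15
953: h=6, probe 6,7 => slot 7
706: h=12 => slot 12
Table: [_, _, 75, _, _, _, 800, 953, 576, _, _, _, 706, _, _, 846, _]

7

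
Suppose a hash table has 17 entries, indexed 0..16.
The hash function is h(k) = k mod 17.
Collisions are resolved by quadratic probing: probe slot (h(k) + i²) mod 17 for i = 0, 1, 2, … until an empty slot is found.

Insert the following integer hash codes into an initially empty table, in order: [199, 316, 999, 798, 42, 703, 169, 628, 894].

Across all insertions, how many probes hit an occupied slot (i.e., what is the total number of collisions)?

199 hashes to 12; slot 12 is free -> place at 12.
316 hashes to 10; slot 10 is free -> place at 10.
999 hashes to 13; slot 13 is free -> place at 13.
798 hashes to 16; slot 16 is free -> place at 16.
42 hashes to 8; slot 8 is free -> place at 8.
703 hashes to 6; slot 6 is free -> place at 6.
169 hashes to 16; 16 taken -> place at 0.
628 hashes to 16; 16,0 taken -> place at 3.
894 hashes to 10; 10 taken -> place at 11.
Table: [169, -, -, 628, -, -, 703, -, 42, -, 316, 894, 199, 999, -, -, 798]

4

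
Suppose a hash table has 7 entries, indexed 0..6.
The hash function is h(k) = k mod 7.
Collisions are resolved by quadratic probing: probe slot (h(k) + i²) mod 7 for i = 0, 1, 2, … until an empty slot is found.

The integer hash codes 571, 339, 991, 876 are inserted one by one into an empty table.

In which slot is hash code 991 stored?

571: h=4 → slot 4
339: h=3 → slot 3
991: h=4, probe 4,5 → slot 5
876: h=1 → slot 1
Table: [∅, 876, ∅, 339, 571, 991, ∅]

5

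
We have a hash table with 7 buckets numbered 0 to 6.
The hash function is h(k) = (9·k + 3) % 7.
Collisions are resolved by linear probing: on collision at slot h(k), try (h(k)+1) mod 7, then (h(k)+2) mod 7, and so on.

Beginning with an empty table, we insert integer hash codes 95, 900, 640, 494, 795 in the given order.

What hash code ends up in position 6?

494

Insert 95: h=4, slot 4 empty → index 4.
Insert 900: h=4, slot 4 occupied → index 5.
Insert 640: h=2, slot 2 empty → index 2.
Insert 494: h=4, slots 4,5 occupied → index 6.
Insert 795: h=4, slots 4,5,6 occupied → index 0.
Table: [795, ., 640, ., 95, 900, 494]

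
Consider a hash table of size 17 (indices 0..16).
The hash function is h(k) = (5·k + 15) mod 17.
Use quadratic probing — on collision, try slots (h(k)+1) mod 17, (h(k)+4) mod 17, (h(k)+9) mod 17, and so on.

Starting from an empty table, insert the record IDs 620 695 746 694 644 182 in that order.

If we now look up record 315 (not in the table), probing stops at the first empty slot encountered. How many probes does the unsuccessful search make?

620 hashes to 4; slot 4 is free => place at 4.
695 hashes to 5; slot 5 is free => place at 5.
746 hashes to 5; 5 taken => place at 6.
694 hashes to 0; slot 0 is free => place at 0.
644 hashes to 5; 5,6 taken => place at 9.
182 hashes to 7; slot 7 is free => place at 7.
Table: [694, —, —, —, 620, 695, 746, 182, —, 644, —, —, —, —, —, —, —]
Lookup 315: h=9, probe 9,10 → slot 10 empty, not found.

2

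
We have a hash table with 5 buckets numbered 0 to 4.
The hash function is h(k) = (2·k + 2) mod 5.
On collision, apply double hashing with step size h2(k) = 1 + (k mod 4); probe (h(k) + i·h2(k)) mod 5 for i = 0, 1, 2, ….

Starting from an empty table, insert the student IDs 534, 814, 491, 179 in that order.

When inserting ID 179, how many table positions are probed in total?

Insert 534: h=0, slot 0 empty → index 0.
Insert 814: h=0, h2=3, slot 0 occupied → index 3.
Insert 491: h=4, slot 4 empty → index 4.
Insert 179: h=0, h2=4, slots 0,4,3 occupied → index 2.
Table: [534, -, 179, 814, 491]

4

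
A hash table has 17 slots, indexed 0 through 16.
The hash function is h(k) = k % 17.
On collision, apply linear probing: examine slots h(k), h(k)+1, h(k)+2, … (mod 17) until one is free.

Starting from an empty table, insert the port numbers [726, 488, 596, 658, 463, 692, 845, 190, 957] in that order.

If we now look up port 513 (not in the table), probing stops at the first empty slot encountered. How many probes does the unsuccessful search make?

726: h=12 => slot 12
488: h=12, probe 12,13 => slot 13
596: h=1 => slot 1
658: h=12, probe 12,13,14 => slot 14
463: h=4 => slot 4
692: h=12, probe 12,13,14,15 => slot 15
845: h=12, probe 12,13,14,15,16 => slot 16
190: h=3 => slot 3
957: h=5 => slot 5
Table: [-, 596, -, 190, 463, 957, -, -, -, -, -, -, 726, 488, 658, 692, 845]
Lookup 513: h=3, probe 3,4,5,6 → slot 6 empty, not found.

4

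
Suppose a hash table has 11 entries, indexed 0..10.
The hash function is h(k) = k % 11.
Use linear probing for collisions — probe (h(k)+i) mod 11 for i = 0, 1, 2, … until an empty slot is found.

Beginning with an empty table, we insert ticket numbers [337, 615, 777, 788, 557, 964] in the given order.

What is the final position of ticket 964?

337 hashes to 7; slot 7 is free => place at 7.
615 hashes to 10; slot 10 is free => place at 10.
777 hashes to 7; 7 taken => place at 8.
788 hashes to 7; 7,8 taken => place at 9.
557 hashes to 7; 7,8,9,10 taken => place at 0.
964 hashes to 7; 7,8,9,10,0 taken => place at 1.
Table: [557, 964, _, _, _, _, _, 337, 777, 788, 615]

1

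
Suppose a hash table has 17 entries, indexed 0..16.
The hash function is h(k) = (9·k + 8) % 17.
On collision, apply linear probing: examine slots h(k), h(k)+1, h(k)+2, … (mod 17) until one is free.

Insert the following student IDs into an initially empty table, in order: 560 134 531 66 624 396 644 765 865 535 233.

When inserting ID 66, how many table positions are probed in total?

2

560 hashes to 16; slot 16 is free → place at 16.
134 hashes to 7; slot 7 is free → place at 7.
531 hashes to 10; slot 10 is free → place at 10.
66 hashes to 7; 7 taken → place at 8.
624 hashes to 14; slot 14 is free → place at 14.
396 hashes to 2; slot 2 is free → place at 2.
644 hashes to 7; 7,8 taken → place at 9.
765 hashes to 8; 8,9,10 taken → place at 11.
865 hashes to 7; 7,8,9,10,11 taken → place at 12.
535 hashes to 12; 12 taken → place at 13.
233 hashes to 14; 14 taken → place at 15.
Table: [-, -, 396, -, -, -, -, 134, 66, 644, 531, 765, 865, 535, 624, 233, 560]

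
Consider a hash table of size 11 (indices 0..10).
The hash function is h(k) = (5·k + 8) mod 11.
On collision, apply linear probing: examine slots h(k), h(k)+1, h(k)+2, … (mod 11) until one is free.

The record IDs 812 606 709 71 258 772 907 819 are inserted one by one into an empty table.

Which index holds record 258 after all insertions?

3

812: h=9 → slot 9
606: h=2 → slot 2
709: h=0 → slot 0
71: h=0, probe 0,1 → slot 1
258: h=0, probe 0,1,2,3 → slot 3
772: h=7 → slot 7
907: h=0, probe 0,1,2,3,4 → slot 4
819: h=0, probe 0,1,2,3,4,5 → slot 5
Table: [709, 71, 606, 258, 907, 819, ., 772, ., 812, .]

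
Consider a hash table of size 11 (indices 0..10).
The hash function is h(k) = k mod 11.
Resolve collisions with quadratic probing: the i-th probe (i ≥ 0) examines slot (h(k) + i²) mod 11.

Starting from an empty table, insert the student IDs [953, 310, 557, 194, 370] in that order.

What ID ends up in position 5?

370

953 hashes to 7; slot 7 is free -> place at 7.
310 hashes to 2; slot 2 is free -> place at 2.
557 hashes to 7; 7 taken -> place at 8.
194 hashes to 7; 7,8 taken -> place at 0.
370 hashes to 7; 7,8,0 taken -> place at 5.
Table: [194, _, 310, _, _, 370, _, 953, 557, _, _]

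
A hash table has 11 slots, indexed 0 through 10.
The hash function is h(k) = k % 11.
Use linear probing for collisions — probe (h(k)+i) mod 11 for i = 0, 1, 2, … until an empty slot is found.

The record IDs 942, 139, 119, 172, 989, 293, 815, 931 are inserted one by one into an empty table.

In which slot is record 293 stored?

1

942 hashes to 7; slot 7 is free → place at 7.
139 hashes to 7; 7 taken → place at 8.
119 hashes to 9; slot 9 is free → place at 9.
172 hashes to 7; 7,8,9 taken → place at 10.
989 hashes to 10; 10 taken → place at 0.
293 hashes to 7; 7,8,9,10,0 taken → place at 1.
815 hashes to 1; 1 taken → place at 2.
931 hashes to 7; 7,8,9,10,0,1,2 taken → place at 3.
Table: [989, 293, 815, 931, —, —, —, 942, 139, 119, 172]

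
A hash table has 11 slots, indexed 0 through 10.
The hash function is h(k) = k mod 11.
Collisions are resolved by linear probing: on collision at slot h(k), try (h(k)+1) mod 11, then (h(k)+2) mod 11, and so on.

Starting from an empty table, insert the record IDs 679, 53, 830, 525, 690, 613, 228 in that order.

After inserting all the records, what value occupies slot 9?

53

Insert 679: h=8, slot 8 empty => index 8.
Insert 53: h=9, slot 9 empty => index 9.
Insert 830: h=5, slot 5 empty => index 5.
Insert 525: h=8, slots 8,9 occupied => index 10.
Insert 690: h=8, slots 8,9,10 occupied => index 0.
Insert 613: h=8, slots 8,9,10,0 occupied => index 1.
Insert 228: h=8, slots 8,9,10,0,1 occupied => index 2.
Table: [690, 613, 228, ∅, ∅, 830, ∅, ∅, 679, 53, 525]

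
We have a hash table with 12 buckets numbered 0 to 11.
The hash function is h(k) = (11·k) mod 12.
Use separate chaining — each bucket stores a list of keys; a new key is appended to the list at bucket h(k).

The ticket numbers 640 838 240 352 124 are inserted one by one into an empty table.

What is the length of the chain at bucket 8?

640 → bucket 8
838 → bucket 2
240 → bucket 0
352 → bucket 8 (collision)
124 → bucket 8 (collision)
Final buckets:
0: 240
1: -
2: 838
3: -
4: -
5: -
6: -
7: -
8: 640 -> 352 -> 124
9: -
10: -
11: -

3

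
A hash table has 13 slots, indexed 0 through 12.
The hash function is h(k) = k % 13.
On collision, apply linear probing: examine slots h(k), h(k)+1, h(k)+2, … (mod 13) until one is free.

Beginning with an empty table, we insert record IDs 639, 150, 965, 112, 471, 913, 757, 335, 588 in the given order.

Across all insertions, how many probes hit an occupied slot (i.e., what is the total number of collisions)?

639: h=2 → slot 2
150: h=7 → slot 7
965: h=3 → slot 3
112: h=8 → slot 8
471: h=3, probe 3,4 → slot 4
913: h=3, probe 3,4,5 → slot 5
757: h=3, probe 3,4,5,6 → slot 6
335: h=10 → slot 10
588: h=3, probe 3,4,5,6,7,8,9 → slot 9
Table: [—, —, 639, 965, 471, 913, 757, 150, 112, 588, 335, —, —]

12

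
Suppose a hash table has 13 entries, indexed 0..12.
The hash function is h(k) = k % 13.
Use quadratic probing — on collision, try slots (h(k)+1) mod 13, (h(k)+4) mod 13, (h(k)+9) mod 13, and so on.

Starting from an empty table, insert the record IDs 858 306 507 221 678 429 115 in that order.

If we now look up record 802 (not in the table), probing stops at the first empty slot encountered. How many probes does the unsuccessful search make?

2

Insert 858: h=0, slot 0 empty → index 0.
Insert 306: h=7, slot 7 empty → index 7.
Insert 507: h=0, slot 0 occupied → index 1.
Insert 221: h=0, slots 0,1 occupied → index 4.
Insert 678: h=2, slot 2 empty → index 2.
Insert 429: h=0, slots 0,1,4 occupied → index 9.
Insert 115: h=11, slot 11 empty → index 11.
Table: [858, 507, 678, —, 221, —, —, 306, —, 429, —, 115, —]
Lookup 802: h=9, probe 9,10 → slot 10 empty, not found.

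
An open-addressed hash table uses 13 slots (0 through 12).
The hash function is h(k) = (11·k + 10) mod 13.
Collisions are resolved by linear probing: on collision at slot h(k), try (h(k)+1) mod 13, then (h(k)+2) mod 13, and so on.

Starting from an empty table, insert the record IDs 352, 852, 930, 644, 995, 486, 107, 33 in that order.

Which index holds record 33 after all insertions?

Insert 352: h=8, slot 8 empty -> index 8.
Insert 852: h=9, slot 9 empty -> index 9.
Insert 930: h=9, slot 9 occupied -> index 10.
Insert 644: h=9, slots 9,10 occupied -> index 11.
Insert 995: h=9, slots 9,10,11 occupied -> index 12.
Insert 486: h=0, slot 0 empty -> index 0.
Insert 107: h=4, slot 4 empty -> index 4.
Insert 33: h=9, slots 9,10,11,12,0 occupied -> index 1.
Table: [486, 33, ., ., 107, ., ., ., 352, 852, 930, 644, 995]

1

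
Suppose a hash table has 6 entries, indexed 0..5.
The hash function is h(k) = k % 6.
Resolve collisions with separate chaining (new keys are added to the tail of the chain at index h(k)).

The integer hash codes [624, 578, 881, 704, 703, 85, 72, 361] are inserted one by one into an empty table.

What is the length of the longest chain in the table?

3

624 → bucket 0
578 → bucket 2
881 → bucket 5
704 → bucket 2 (collision)
703 → bucket 1
85 → bucket 1 (collision)
72 → bucket 0 (collision)
361 → bucket 1 (collision)
Final buckets:
0: 624 -> 72
1: 703 -> 85 -> 361
2: 578 -> 704
3: -
4: -
5: 881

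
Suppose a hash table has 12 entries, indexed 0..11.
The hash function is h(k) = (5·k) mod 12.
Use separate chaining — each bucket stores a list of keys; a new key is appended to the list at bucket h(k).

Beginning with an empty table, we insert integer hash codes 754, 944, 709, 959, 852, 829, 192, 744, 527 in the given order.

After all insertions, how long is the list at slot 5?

Insert 754: h=2, bucket 2 empty → new chain.
Insert 944: h=4, bucket 4 empty → new chain.
Insert 709: h=5, bucket 5 empty → new chain.
Insert 959: h=7, bucket 7 empty → new chain.
Insert 852: h=0, bucket 0 empty → new chain.
Insert 829: h=5, bucket 5 nonempty → append to chain.
Insert 192: h=0, bucket 0 nonempty → append to chain.
Insert 744: h=0, bucket 0 nonempty → append to chain.
Insert 527: h=7, bucket 7 nonempty → append to chain.
Final buckets:
0: 852 -> 192 -> 744
1: .
2: 754
3: .
4: 944
5: 709 -> 829
6: .
7: 959 -> 527
8: .
9: .
10: .
11: .

2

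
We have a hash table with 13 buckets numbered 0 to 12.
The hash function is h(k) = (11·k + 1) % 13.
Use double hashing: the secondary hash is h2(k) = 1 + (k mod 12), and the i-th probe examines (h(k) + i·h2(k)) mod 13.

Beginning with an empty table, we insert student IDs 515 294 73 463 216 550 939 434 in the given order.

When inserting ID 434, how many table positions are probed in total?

515: h=11 => slot 11
294: h=11, h2=7, probe 11,5 => slot 5
73: h=11, h2=2, probe 11,0 => slot 0
463: h=11, h2=8, probe 11,6 => slot 6
216: h=11, h2=1, probe 11,12 => slot 12
550: h=6, h2=11, probe 6,4 => slot 4
939: h=8 => slot 8
434: h=4, h2=3, probe 4,7 => slot 7
Table: [73, -, -, -, 550, 294, 463, 434, 939, -, -, 515, 216]

2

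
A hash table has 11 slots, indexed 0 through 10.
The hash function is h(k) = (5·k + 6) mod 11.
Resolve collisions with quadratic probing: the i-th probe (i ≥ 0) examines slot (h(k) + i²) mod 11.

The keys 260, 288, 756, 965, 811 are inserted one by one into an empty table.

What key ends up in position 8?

260 hashes to 8; slot 8 is free -> place at 8.
288 hashes to 5; slot 5 is free -> place at 5.
756 hashes to 2; slot 2 is free -> place at 2.
965 hashes to 2; 2 taken -> place at 3.
811 hashes to 2; 2,3 taken -> place at 6.
Table: [., ., 756, 965, ., 288, 811, ., 260, ., .]

260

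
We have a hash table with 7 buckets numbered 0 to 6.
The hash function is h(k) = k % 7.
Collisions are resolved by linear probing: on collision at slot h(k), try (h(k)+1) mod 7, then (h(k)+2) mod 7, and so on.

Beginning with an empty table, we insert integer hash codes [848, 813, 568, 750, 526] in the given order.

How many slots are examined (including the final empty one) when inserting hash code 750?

848: h=1 => slot 1
813: h=1, probe 1,2 => slot 2
568: h=1, probe 1,2,3 => slot 3
750: h=1, probe 1,2,3,4 => slot 4
526: h=1, probe 1,2,3,4,5 => slot 5
Table: [∅, 848, 813, 568, 750, 526, ∅]

4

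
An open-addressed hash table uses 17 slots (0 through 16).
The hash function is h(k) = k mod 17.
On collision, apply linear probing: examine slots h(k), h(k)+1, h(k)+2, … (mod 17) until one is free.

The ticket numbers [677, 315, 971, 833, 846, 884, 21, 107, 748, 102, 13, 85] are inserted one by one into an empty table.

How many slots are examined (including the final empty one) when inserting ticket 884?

2

677: h=14 => slot 14
315: h=9 => slot 9
971: h=2 => slot 2
833: h=0 => slot 0
846: h=13 => slot 13
884: h=0, probe 0,1 => slot 1
21: h=4 => slot 4
107: h=5 => slot 5
748: h=0, probe 0,1,2,3 => slot 3
102: h=0, probe 0,1,2,3,4,5,6 => slot 6
13: h=13, probe 13,14,15 => slot 15
85: h=0, probe 0,1,2,3,4,5,6,7 => slot 7
Table: [833, 884, 971, 748, 21, 107, 102, 85, ., 315, ., ., ., 846, 677, 13, .]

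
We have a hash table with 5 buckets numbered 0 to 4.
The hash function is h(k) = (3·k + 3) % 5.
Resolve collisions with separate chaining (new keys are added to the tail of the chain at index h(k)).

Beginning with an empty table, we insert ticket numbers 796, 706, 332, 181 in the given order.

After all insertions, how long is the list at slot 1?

796 → bucket 1
706 → bucket 1 (collision)
332 → bucket 4
181 → bucket 1 (collision)
Final buckets:
0: ∅
1: 796 -> 706 -> 181
2: ∅
3: ∅
4: 332

3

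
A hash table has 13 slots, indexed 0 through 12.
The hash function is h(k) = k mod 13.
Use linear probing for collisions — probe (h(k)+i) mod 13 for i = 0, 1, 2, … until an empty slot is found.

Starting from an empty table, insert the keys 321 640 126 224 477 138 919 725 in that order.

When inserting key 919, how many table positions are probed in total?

321 hashes to 9; slot 9 is free -> place at 9.
640 hashes to 3; slot 3 is free -> place at 3.
126 hashes to 9; 9 taken -> place at 10.
224 hashes to 3; 3 taken -> place at 4.
477 hashes to 9; 9,10 taken -> place at 11.
138 hashes to 8; slot 8 is free -> place at 8.
919 hashes to 9; 9,10,11 taken -> place at 12.
725 hashes to 10; 10,11,12 taken -> place at 0.
Table: [725, -, -, 640, 224, -, -, -, 138, 321, 126, 477, 919]

4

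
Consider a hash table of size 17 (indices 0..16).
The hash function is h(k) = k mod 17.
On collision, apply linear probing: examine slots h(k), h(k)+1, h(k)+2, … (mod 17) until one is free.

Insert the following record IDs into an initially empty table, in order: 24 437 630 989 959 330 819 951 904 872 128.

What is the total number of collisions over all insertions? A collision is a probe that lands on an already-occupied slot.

8

24: h=7 → slot 7
437: h=12 → slot 12
630: h=1 → slot 1
989: h=3 → slot 3
959: h=7, probe 7,8 → slot 8
330: h=7, probe 7,8,9 → slot 9
819: h=3, probe 3,4 → slot 4
951: h=16 → slot 16
904: h=3, probe 3,4,5 → slot 5
872: h=5, probe 5,6 → slot 6
128: h=9, probe 9,10 → slot 10
Table: [_, 630, _, 989, 819, 904, 872, 24, 959, 330, 128, _, 437, _, _, _, 951]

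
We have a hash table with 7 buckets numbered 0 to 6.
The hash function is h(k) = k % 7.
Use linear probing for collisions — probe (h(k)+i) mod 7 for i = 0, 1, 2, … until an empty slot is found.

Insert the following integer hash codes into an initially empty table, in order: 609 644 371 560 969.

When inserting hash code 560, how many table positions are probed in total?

4

609: h=0 → slot 0
644: h=0, probe 0,1 → slot 1
371: h=0, probe 0,1,2 → slot 2
560: h=0, probe 0,1,2,3 → slot 3
969: h=3, probe 3,4 → slot 4
Table: [609, 644, 371, 560, 969, _, _]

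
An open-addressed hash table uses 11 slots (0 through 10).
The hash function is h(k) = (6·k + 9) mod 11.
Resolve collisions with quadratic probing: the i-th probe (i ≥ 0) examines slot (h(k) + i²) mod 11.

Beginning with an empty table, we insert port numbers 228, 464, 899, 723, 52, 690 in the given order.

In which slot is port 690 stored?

7

228 hashes to 2; slot 2 is free → place at 2.
464 hashes to 10; slot 10 is free → place at 10.
899 hashes to 2; 2 taken → place at 3.
723 hashes to 2; 2,3 taken → place at 6.
52 hashes to 2; 2,3,6 taken → place at 0.
690 hashes to 2; 2,3,6,0 taken → place at 7.
Table: [52, ∅, 228, 899, ∅, ∅, 723, 690, ∅, ∅, 464]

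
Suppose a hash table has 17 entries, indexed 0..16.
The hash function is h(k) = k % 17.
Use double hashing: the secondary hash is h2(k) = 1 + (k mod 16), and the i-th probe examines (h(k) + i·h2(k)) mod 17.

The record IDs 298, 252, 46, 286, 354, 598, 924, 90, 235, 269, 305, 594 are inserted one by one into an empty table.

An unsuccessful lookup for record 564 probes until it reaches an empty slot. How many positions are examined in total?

2

Insert 298: h=9, slot 9 empty => index 9.
Insert 252: h=14, slot 14 empty => index 14.
Insert 46: h=12, slot 12 empty => index 12.
Insert 286: h=14, h2=15, slots 14,12 occupied => index 10.
Insert 354: h=14, h2=3, slot 14 occupied => index 0.
Insert 598: h=3, slot 3 empty => index 3.
Insert 924: h=6, slot 6 empty => index 6.
Insert 90: h=5, slot 5 empty => index 5.
Insert 235: h=14, h2=12, slots 14,9 occupied => index 4.
Insert 269: h=14, h2=14, slot 14 occupied => index 11.
Insert 305: h=16, slot 16 empty => index 16.
Insert 594: h=16, h2=3, slot 16 occupied => index 2.
Table: [354, —, 594, 598, 235, 90, 924, —, —, 298, 286, 269, 46, —, 252, —, 305]
Lookup 564: h=3, h2=5, probe 3,8 → slot 8 empty, not found.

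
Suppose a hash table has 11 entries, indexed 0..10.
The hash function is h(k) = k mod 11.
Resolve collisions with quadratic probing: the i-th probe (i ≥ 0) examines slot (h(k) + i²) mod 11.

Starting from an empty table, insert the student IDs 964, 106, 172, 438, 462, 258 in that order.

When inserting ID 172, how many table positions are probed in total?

Insert 964: h=7, slot 7 empty → index 7.
Insert 106: h=7, slot 7 occupied → index 8.
Insert 172: h=7, slots 7,8 occupied → index 0.
Insert 438: h=9, slot 9 empty → index 9.
Insert 462: h=0, slot 0 occupied → index 1.
Insert 258: h=5, slot 5 empty → index 5.
Table: [172, 462, _, _, _, 258, _, 964, 106, 438, _]

3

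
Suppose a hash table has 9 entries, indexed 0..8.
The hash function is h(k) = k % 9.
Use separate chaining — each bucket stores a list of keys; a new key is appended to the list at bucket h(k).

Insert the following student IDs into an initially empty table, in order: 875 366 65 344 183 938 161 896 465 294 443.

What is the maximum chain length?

5

Insert 875: h=2, bucket 2 empty → new chain.
Insert 366: h=6, bucket 6 empty → new chain.
Insert 65: h=2, bucket 2 nonempty → append to chain.
Insert 344: h=2, bucket 2 nonempty → append to chain.
Insert 183: h=3, bucket 3 empty → new chain.
Insert 938: h=2, bucket 2 nonempty → append to chain.
Insert 161: h=8, bucket 8 empty → new chain.
Insert 896: h=5, bucket 5 empty → new chain.
Insert 465: h=6, bucket 6 nonempty → append to chain.
Insert 294: h=6, bucket 6 nonempty → append to chain.
Insert 443: h=2, bucket 2 nonempty → append to chain.
Final buckets:
0: .
1: .
2: 875 -> 65 -> 344 -> 938 -> 443
3: 183
4: .
5: 896
6: 366 -> 465 -> 294
7: .
8: 161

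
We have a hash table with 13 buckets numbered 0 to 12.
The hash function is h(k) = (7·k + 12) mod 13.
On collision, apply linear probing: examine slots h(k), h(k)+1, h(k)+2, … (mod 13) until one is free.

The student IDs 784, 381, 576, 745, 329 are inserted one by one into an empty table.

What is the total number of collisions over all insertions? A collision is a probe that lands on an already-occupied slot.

784: h=1 -> slot 1
381: h=1, probe 1,2 -> slot 2
576: h=1, probe 1,2,3 -> slot 3
745: h=1, probe 1,2,3,4 -> slot 4
329: h=1, probe 1,2,3,4,5 -> slot 5
Table: [., 784, 381, 576, 745, 329, ., ., ., ., ., ., .]

10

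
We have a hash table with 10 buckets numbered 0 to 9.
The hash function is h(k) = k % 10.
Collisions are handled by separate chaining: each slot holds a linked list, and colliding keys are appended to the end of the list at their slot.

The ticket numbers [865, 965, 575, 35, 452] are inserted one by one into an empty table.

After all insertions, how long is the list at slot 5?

4

Insert 865: h=5, bucket 5 empty → new chain.
Insert 965: h=5, bucket 5 nonempty → append to chain.
Insert 575: h=5, bucket 5 nonempty → append to chain.
Insert 35: h=5, bucket 5 nonempty → append to chain.
Insert 452: h=2, bucket 2 empty → new chain.
Final buckets:
0: .
1: .
2: 452
3: .
4: .
5: 865 -> 965 -> 575 -> 35
6: .
7: .
8: .
9: .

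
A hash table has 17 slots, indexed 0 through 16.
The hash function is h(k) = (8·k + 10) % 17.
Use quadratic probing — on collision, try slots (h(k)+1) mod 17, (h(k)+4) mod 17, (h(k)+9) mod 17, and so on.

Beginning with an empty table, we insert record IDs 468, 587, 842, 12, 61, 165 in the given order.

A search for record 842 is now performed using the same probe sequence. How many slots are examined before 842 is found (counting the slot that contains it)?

3

Insert 468: h=14, slot 14 empty → index 14.
Insert 587: h=14, slot 14 occupied → index 15.
Insert 842: h=14, slots 14,15 occupied → index 1.
Insert 12: h=4, slot 4 empty → index 4.
Insert 61: h=5, slot 5 empty → index 5.
Insert 165: h=4, slots 4,5 occupied → index 8.
Table: [-, 842, -, -, 12, 61, -, -, 165, -, -, -, -, -, 468, 587, -]
Lookup 842: h=14, probe 14,15,1 → found at 1.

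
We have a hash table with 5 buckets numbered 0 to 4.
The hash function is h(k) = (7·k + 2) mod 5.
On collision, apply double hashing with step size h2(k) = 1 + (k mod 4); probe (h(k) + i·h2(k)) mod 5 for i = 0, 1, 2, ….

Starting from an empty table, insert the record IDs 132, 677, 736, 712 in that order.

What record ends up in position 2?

132: h=1 → slot 1
677: h=1, h2=2, probe 1,3 → slot 3
736: h=4 → slot 4
712: h=1, h2=1, probe 1,2 → slot 2
Table: [—, 132, 712, 677, 736]

712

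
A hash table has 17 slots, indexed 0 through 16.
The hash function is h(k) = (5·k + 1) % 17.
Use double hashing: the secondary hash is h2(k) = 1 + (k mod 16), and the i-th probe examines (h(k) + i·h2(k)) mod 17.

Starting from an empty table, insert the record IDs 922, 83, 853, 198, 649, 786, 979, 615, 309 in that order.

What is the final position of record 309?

11

922 hashes to 4; slot 4 is free => place at 4.
83 hashes to 8; slot 8 is free => place at 8.
853 hashes to 16; slot 16 is free => place at 16.
198 hashes to 5; slot 5 is free => place at 5.
649 hashes to 16, h2=10; 16 taken => place at 9.
786 hashes to 4, h2=3; 4 taken => place at 7.
979 hashes to 0; slot 0 is free => place at 0.
615 hashes to 16, h2=8; 16,7 taken => place at 15.
309 hashes to 16, h2=6; 16,5 taken => place at 11.
Table: [979, ., ., ., 922, 198, ., 786, 83, 649, ., 309, ., ., ., 615, 853]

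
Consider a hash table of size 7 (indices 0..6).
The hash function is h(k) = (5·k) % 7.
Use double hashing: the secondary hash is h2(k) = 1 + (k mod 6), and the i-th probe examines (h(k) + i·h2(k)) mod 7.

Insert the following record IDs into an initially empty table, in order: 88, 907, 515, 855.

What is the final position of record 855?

Insert 88: h=6, slot 6 empty => index 6.
Insert 907: h=6, h2=2, slot 6 occupied => index 1.
Insert 515: h=6, h2=6, slot 6 occupied => index 5.
Insert 855: h=5, h2=4, slot 5 occupied => index 2.
Table: [—, 907, 855, —, —, 515, 88]

2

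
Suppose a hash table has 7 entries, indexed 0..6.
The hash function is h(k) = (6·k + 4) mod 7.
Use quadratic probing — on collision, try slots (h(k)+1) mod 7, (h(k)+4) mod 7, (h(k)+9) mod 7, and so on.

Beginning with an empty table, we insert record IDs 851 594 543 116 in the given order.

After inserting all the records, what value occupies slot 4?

116

851 hashes to 0; slot 0 is free => place at 0.
594 hashes to 5; slot 5 is free => place at 5.
543 hashes to 0; 0 taken => place at 1.
116 hashes to 0; 0,1 taken => place at 4.
Table: [851, 543, _, _, 116, 594, _]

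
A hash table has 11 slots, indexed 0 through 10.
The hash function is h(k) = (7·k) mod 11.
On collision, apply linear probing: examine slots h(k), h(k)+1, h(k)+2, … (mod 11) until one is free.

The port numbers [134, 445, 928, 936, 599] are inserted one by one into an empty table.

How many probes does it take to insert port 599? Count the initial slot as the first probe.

3

134: h=3 -> slot 3
445: h=2 -> slot 2
928: h=6 -> slot 6
936: h=7 -> slot 7
599: h=2, probe 2,3,4 -> slot 4
Table: [-, -, 445, 134, 599, -, 928, 936, -, -, -]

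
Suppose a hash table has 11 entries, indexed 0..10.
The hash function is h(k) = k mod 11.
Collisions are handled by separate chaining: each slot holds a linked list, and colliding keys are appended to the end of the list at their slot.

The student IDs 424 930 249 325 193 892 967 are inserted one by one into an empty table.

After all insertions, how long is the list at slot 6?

424 → bucket 6
930 → bucket 6 (collision)
249 → bucket 7
325 → bucket 6 (collision)
193 → bucket 6 (collision)
892 → bucket 1
967 → bucket 10
Final buckets:
0: ∅
1: 892
2: ∅
3: ∅
4: ∅
5: ∅
6: 424 -> 930 -> 325 -> 193
7: 249
8: ∅
9: ∅
10: 967

4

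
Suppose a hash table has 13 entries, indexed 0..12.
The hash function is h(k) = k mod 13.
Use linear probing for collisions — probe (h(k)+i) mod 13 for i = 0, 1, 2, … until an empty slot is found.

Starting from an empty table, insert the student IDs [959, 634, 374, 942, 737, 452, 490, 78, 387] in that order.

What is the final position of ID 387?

3

959 hashes to 10; slot 10 is free → place at 10.
634 hashes to 10; 10 taken → place at 11.
374 hashes to 10; 10,11 taken → place at 12.
942 hashes to 6; slot 6 is free → place at 6.
737 hashes to 9; slot 9 is free → place at 9.
452 hashes to 10; 10,11,12 taken → place at 0.
490 hashes to 9; 9,10,11,12,0 taken → place at 1.
78 hashes to 0; 0,1 taken → place at 2.
387 hashes to 10; 10,11,12,0,1,2 taken → place at 3.
Table: [452, 490, 78, 387, -, -, 942, -, -, 737, 959, 634, 374]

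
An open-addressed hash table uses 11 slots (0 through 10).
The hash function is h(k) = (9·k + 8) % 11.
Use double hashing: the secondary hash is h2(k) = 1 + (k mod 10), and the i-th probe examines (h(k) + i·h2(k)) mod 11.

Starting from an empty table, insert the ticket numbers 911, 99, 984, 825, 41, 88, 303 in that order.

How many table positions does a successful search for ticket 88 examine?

2

Insert 911: h=1, slot 1 empty → index 1.
Insert 99: h=8, slot 8 empty → index 8.
Insert 984: h=9, slot 9 empty → index 9.
Insert 825: h=8, h2=6, slot 8 occupied → index 3.
Insert 41: h=3, h2=2, slot 3 occupied → index 5.
Insert 88: h=8, h2=9, slot 8 occupied → index 6.
Insert 303: h=7, slot 7 empty → index 7.
Table: [—, 911, —, 825, —, 41, 88, 303, 99, 984, —]
Lookup 88: h=8, h2=9, probe 8,6 → found at 6.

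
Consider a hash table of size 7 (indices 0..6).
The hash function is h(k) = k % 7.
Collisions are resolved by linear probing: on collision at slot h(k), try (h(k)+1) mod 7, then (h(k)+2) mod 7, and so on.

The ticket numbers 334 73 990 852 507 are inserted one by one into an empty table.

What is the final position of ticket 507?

334: h=5 -> slot 5
73: h=3 -> slot 3
990: h=3, probe 3,4 -> slot 4
852: h=5, probe 5,6 -> slot 6
507: h=3, probe 3,4,5,6,0 -> slot 0
Table: [507, ., ., 73, 990, 334, 852]

0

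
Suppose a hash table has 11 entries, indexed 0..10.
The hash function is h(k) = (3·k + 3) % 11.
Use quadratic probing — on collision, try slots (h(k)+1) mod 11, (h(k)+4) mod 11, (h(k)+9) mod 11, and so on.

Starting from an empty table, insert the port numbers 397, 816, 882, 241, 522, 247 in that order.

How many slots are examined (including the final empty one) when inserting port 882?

2

397 hashes to 6; slot 6 is free => place at 6.
816 hashes to 9; slot 9 is free => place at 9.
882 hashes to 9; 9 taken => place at 10.
241 hashes to 0; slot 0 is free => place at 0.
522 hashes to 7; slot 7 is free => place at 7.
247 hashes to 7; 7 taken => place at 8.
Table: [241, ∅, ∅, ∅, ∅, ∅, 397, 522, 247, 816, 882]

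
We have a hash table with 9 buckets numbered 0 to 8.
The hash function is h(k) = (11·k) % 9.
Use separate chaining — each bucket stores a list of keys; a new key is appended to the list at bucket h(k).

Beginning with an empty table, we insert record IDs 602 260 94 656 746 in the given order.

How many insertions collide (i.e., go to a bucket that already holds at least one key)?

Insert 602: h=7, bucket 7 empty → new chain.
Insert 260: h=7, bucket 7 nonempty → append to chain.
Insert 94: h=8, bucket 8 empty → new chain.
Insert 656: h=7, bucket 7 nonempty → append to chain.
Insert 746: h=7, bucket 7 nonempty → append to chain.
Final buckets:
0: —
1: —
2: —
3: —
4: —
5: —
6: —
7: 602 -> 260 -> 656 -> 746
8: 94

3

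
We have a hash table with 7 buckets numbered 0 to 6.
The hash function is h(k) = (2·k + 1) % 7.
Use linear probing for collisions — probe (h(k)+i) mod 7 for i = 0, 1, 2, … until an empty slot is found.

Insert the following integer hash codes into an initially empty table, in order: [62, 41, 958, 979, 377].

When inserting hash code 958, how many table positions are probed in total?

3

62: h=6 -> slot 6
41: h=6, probe 6,0 -> slot 0
958: h=6, probe 6,0,1 -> slot 1
979: h=6, probe 6,0,1,2 -> slot 2
377: h=6, probe 6,0,1,2,3 -> slot 3
Table: [41, 958, 979, 377, —, —, 62]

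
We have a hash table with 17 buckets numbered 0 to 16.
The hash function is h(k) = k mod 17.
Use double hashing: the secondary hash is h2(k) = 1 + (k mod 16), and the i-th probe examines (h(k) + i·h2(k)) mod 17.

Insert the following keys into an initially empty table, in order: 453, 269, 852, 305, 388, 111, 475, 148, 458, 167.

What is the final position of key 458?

10

453: h=11 -> slot 11
269: h=14 -> slot 14
852: h=2 -> slot 2
305: h=16 -> slot 16
388: h=14, h2=5, probe 14,2,7 -> slot 7
111: h=9 -> slot 9
475: h=16, h2=12, probe 16,11,6 -> slot 6
148: h=12 -> slot 12
458: h=16, h2=11, probe 16,10 -> slot 10
167: h=14, h2=8, probe 14,5 -> slot 5
Table: [∅, ∅, 852, ∅, ∅, 167, 475, 388, ∅, 111, 458, 453, 148, ∅, 269, ∅, 305]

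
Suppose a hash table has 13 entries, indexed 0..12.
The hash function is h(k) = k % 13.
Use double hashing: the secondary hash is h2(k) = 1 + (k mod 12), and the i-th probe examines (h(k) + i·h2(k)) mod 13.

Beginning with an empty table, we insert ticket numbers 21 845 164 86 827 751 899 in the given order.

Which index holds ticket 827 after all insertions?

7

21 hashes to 8; slot 8 is free → place at 8.
845 hashes to 0; slot 0 is free → place at 0.
164 hashes to 8, h2=9; 8 taken → place at 4.
86 hashes to 8, h2=3; 8 taken → place at 11.
827 hashes to 8, h2=12; 8 taken → place at 7.
751 hashes to 10; slot 10 is free → place at 10.
899 hashes to 2; slot 2 is free → place at 2.
Table: [845, ., 899, ., 164, ., ., 827, 21, ., 751, 86, .]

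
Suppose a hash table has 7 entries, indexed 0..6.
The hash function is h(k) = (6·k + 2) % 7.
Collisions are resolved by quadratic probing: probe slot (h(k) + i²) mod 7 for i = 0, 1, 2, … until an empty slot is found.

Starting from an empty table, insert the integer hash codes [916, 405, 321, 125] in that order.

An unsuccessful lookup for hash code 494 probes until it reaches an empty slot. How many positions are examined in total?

2

Insert 916: h=3, slot 3 empty => index 3.
Insert 405: h=3, slot 3 occupied => index 4.
Insert 321: h=3, slots 3,4 occupied => index 0.
Insert 125: h=3, slots 3,4,0 occupied => index 5.
Table: [321, —, —, 916, 405, 125, —]
Lookup 494: h=5, probe 5,6 → slot 6 empty, not found.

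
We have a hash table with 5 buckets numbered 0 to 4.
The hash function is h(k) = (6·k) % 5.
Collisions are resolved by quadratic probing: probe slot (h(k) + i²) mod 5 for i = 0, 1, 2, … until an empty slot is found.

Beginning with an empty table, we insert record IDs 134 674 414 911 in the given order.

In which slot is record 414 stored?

3

134: h=4 -> slot 4
674: h=4, probe 4,0 -> slot 0
414: h=4, probe 4,0,3 -> slot 3
911: h=1 -> slot 1
Table: [674, 911, —, 414, 134]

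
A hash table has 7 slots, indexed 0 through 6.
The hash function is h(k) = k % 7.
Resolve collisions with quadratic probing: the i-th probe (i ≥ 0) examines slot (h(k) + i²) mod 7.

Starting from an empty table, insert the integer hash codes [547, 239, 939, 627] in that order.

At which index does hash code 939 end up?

5

Insert 547: h=1, slot 1 empty → index 1.
Insert 239: h=1, slot 1 occupied → index 2.
Insert 939: h=1, slots 1,2 occupied → index 5.
Insert 627: h=4, slot 4 empty → index 4.
Table: [—, 547, 239, —, 627, 939, —]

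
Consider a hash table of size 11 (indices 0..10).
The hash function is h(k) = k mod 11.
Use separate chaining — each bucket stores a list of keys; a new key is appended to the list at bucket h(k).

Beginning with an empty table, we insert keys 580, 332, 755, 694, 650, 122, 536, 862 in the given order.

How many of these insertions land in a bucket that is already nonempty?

580 -> bucket 8
332 -> bucket 2
755 -> bucket 7
694 -> bucket 1
650 -> bucket 1 (collision)
122 -> bucket 1 (collision)
536 -> bucket 8 (collision)
862 -> bucket 4
Final buckets:
0: -
1: 694 -> 650 -> 122
2: 332
3: -
4: 862
5: -
6: -
7: 755
8: 580 -> 536
9: -
10: -

3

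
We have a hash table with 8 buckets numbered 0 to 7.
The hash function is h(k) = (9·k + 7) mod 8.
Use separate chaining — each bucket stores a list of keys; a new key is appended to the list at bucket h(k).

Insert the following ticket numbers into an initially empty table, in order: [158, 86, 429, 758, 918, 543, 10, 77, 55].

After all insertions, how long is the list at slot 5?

Insert 158: h=5, bucket 5 empty -> new chain.
Insert 86: h=5, bucket 5 nonempty -> append to chain.
Insert 429: h=4, bucket 4 empty -> new chain.
Insert 758: h=5, bucket 5 nonempty -> append to chain.
Insert 918: h=5, bucket 5 nonempty -> append to chain.
Insert 543: h=6, bucket 6 empty -> new chain.
Insert 10: h=1, bucket 1 empty -> new chain.
Insert 77: h=4, bucket 4 nonempty -> append to chain.
Insert 55: h=6, bucket 6 nonempty -> append to chain.
Final buckets:
0: -
1: 10
2: -
3: -
4: 429 -> 77
5: 158 -> 86 -> 758 -> 918
6: 543 -> 55
7: -

4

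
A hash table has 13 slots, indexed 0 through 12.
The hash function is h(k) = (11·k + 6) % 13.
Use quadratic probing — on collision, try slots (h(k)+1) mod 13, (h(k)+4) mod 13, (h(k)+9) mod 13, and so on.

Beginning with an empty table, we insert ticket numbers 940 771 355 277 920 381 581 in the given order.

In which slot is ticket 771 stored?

Insert 940: h=11, slot 11 empty -> index 11.
Insert 771: h=11, slot 11 occupied -> index 12.
Insert 355: h=11, slots 11,12 occupied -> index 2.
Insert 277: h=11, slots 11,12,2 occupied -> index 7.
Insert 920: h=12, slot 12 occupied -> index 0.
Insert 381: h=11, slots 11,12,2,7 occupied -> index 1.
Insert 581: h=1, slots 1,2 occupied -> index 5.
Table: [920, 381, 355, ., ., 581, ., 277, ., ., ., 940, 771]

12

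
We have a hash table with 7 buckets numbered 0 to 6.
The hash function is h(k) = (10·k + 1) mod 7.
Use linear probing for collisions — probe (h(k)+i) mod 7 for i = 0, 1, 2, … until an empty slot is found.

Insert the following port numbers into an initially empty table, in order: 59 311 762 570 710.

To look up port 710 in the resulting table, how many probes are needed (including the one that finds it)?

Insert 59: h=3, slot 3 empty -> index 3.
Insert 311: h=3, slot 3 occupied -> index 4.
Insert 762: h=5, slot 5 empty -> index 5.
Insert 570: h=3, slots 3,4,5 occupied -> index 6.
Insert 710: h=3, slots 3,4,5,6 occupied -> index 0.
Table: [710, ., ., 59, 311, 762, 570]
Lookup 710: h=3, probe 3,4,5,6,0 → found at 0.

5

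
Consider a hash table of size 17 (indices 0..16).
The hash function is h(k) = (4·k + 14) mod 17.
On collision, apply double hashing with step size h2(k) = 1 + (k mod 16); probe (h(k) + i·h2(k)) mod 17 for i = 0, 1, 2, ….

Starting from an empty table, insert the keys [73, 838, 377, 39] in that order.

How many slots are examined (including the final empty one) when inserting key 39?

2

73: h=0 -> slot 0
838: h=0, h2=7, probe 0,7 -> slot 7
377: h=9 -> slot 9
39: h=0, h2=8, probe 0,8 -> slot 8
Table: [73, ∅, ∅, ∅, ∅, ∅, ∅, 838, 39, 377, ∅, ∅, ∅, ∅, ∅, ∅, ∅]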